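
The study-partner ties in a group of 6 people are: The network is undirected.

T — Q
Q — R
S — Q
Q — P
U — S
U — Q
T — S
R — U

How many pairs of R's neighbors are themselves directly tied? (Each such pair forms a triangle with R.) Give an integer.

R's neighbors: Q and U.
Neighbor pairs that are themselves tied: R–Q–U. Each forms one triangle with R, for 1 in total.

1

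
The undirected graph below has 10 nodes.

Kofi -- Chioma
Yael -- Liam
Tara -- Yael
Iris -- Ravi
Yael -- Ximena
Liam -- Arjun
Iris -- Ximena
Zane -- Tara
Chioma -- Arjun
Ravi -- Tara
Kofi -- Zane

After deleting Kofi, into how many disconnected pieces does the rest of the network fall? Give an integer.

1

Kofi's neighbors (Chioma and Zane) remain reachable from one another through other ties, so the rest of the network stays in one piece.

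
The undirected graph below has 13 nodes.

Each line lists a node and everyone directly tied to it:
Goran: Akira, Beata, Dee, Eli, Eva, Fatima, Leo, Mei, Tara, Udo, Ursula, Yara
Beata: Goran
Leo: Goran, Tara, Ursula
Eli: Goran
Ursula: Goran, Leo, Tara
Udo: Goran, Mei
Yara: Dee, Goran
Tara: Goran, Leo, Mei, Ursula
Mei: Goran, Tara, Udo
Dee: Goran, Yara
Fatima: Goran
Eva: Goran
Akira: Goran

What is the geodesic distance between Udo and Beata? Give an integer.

2

One shortest route is Udo – Goran – Beata, which uses 2 edges, and Udo and Beata are not directly tied, so nothing shorter exists. So d(Udo,Beata) = 2.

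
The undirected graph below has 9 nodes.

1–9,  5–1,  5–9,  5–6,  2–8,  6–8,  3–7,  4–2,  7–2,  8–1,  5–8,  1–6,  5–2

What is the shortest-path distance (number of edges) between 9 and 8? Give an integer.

2

One shortest route is 9 – 5 – 8, which uses 2 edges, and 9 and 8 are not directly tied, so nothing shorter exists. So d(9,8) = 2.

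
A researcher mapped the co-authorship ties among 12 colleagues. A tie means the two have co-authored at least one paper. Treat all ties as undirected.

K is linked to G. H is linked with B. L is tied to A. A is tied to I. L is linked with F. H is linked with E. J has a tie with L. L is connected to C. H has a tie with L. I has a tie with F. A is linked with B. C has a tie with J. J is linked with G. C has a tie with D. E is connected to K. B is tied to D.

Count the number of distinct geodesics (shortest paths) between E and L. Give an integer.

The shortest distance is 2, and the only length-2 path is E–H–L. So there is exactly 1 shortest path.

1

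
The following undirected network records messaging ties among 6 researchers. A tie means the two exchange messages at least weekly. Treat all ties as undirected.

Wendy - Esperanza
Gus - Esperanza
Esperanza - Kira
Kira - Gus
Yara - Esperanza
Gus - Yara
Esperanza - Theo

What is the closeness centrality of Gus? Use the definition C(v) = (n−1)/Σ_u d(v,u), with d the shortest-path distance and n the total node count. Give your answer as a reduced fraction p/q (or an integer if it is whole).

Distances from Gus: Esperanza:1, Kira:1, Theo:2, Wendy:2, Yara:1. Sum = 7.
n = 6, so closeness = 5/7.

5/7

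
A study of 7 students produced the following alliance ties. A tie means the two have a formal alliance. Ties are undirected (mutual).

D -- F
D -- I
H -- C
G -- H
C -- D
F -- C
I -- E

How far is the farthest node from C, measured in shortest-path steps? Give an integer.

Distances from C: D:1, E:3, F:1, G:2, H:1, I:2.
The largest is 3 (to E), so the eccentricity of C is 3.

3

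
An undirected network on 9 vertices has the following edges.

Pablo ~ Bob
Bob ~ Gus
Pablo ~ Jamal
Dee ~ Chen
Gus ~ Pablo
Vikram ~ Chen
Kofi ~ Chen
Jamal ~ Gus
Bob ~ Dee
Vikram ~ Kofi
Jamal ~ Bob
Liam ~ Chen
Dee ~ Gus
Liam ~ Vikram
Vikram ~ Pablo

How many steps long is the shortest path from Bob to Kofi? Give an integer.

One shortest route is Bob – Pablo – Vikram – Kofi, which uses 3 edges, and at distance 2 from Bob we only reach {Chen, Vikram}, which does not include Kofi. So d(Bob,Kofi) = 3.

3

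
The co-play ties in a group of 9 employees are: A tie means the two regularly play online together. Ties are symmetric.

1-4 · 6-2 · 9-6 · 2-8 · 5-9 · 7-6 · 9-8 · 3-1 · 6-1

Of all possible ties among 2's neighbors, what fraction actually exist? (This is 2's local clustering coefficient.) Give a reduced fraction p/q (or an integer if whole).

2's neighbors: 6 and 8 (k = 2).
Possible neighbor pairs: C(2,2) = 1. Edges among them: none → e = 0.
Clustering(2) = 0/1.

0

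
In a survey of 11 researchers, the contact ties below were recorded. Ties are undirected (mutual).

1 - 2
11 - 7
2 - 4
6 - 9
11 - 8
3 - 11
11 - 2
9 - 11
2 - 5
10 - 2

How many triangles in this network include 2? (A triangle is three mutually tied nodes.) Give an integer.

0

2's neighbors are 1, 4, 5, 10, and 11, but none of them are tied to each other, so no triangle contains 2.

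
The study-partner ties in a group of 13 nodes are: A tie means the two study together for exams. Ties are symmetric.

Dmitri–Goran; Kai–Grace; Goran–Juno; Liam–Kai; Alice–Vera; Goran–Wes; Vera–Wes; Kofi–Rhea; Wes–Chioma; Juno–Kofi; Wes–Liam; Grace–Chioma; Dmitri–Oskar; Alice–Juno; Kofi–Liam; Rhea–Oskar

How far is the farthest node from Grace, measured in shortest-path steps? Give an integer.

5

Distances from Grace: Alice:4, Chioma:1, Dmitri:4, Goran:3, Juno:4, Kai:1, Kofi:3, Liam:2, Oskar:5, Rhea:4, Vera:3, Wes:2.
The largest is 5 (to Oskar), so the eccentricity of Grace is 5.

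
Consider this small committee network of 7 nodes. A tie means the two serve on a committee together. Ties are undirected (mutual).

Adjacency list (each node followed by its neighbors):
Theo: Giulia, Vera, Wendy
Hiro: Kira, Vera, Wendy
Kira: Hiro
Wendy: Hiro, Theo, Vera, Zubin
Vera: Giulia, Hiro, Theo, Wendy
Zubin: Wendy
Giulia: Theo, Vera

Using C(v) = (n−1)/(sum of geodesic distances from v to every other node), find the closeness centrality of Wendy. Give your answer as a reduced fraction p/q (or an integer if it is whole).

3/4

Distances from Wendy: Giulia:2, Hiro:1, Kira:2, Theo:1, Vera:1, Zubin:1. Sum = 8.
n = 7, so closeness = 6/8 = 3/4.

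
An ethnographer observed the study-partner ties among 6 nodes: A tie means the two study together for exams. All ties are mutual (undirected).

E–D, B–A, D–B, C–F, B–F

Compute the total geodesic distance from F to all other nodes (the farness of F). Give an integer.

9

Distances from F: A:2, B:1, C:1, D:2, E:3.
Sum = 2 + 1 + 1 + 2 + 3 = 9.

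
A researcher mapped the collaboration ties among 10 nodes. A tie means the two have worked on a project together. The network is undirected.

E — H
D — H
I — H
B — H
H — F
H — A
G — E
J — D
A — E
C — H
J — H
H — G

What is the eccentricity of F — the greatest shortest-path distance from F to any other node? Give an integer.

Distances from F: A:2, B:2, C:2, D:2, E:2, G:2, H:1, I:2, J:2.
The largest is 2 (to E, A, B, G, I, D, C, and J), so the eccentricity of F is 2.

2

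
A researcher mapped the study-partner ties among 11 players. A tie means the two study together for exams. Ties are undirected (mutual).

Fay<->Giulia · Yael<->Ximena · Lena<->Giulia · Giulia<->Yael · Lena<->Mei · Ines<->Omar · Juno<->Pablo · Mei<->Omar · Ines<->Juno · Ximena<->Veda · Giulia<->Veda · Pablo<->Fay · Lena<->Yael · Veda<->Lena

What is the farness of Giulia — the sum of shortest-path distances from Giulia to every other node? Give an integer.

20

Distances from Giulia: Fay:1, Ines:4, Juno:3, Lena:1, Mei:2, Omar:3, Pablo:2, Veda:1, Ximena:2, Yael:1.
Sum = 1 + 4 + 3 + 1 + 2 + 3 + 2 + 1 + 2 + 1 = 20.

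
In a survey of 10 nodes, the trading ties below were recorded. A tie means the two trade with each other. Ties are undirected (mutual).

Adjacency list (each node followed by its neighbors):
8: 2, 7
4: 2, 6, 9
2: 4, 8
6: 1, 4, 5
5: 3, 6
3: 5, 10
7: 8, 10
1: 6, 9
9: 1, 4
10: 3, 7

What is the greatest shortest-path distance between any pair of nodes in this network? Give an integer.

Eccentricity of each node (its greatest distance to any other): 1:5, 2:4, 3:4, 4:4, 5:4, 6:4, 7:5, 8:4, 9:5, 10:5.
The maximum eccentricity is 5, realized for instance by the pair 9–10 via 9 – 1 – 6 – 5 – 3 – 10. So the diameter is 5.

5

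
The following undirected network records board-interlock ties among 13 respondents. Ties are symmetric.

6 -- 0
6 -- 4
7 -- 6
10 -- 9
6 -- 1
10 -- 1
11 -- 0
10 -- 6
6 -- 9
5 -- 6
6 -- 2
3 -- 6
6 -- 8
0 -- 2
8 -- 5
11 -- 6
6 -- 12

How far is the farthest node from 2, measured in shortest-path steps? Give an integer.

Distances from 2: 0:1, 1:2, 3:2, 4:2, 5:2, 6:1, 7:2, 8:2, 9:2, 10:2, 11:2, 12:2.
The largest is 2 (to 11, 10, 3, 9, 8, 4, 7, 1, 5, and 12), so the eccentricity of 2 is 2.

2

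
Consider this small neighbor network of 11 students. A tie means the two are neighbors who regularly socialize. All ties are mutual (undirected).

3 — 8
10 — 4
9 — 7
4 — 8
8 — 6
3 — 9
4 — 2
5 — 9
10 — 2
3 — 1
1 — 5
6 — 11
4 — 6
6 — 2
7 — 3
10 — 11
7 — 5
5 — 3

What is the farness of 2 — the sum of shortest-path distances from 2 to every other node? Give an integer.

Distances from 2: 1:4, 3:3, 4:1, 5:4, 6:1, 7:4, 8:2, 9:4, 10:1, 11:2.
Sum = 4 + 3 + 1 + 4 + 1 + 4 + 2 + 4 + 1 + 2 = 26.

26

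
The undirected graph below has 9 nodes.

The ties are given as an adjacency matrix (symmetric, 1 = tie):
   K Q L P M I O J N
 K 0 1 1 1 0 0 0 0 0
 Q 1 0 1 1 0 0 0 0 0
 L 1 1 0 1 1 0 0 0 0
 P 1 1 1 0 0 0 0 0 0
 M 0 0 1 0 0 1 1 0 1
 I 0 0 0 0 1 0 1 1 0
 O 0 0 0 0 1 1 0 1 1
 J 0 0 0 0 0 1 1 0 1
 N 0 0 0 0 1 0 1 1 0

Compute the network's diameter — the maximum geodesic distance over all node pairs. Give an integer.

Eccentricity of each node (its greatest distance to any other): I:3, J:4, K:4, L:3, M:2, N:3, O:3, P:4, Q:4.
The maximum eccentricity is 4, realized for instance by the pair K–J via K – L – M – N – J. So the diameter is 4.

4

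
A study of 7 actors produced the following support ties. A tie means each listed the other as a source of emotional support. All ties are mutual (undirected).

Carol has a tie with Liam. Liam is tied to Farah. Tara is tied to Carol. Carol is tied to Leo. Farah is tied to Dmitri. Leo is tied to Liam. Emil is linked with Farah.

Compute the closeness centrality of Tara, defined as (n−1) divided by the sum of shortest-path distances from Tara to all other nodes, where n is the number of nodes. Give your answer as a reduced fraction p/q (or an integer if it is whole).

3/8

Distances from Tara: Carol:1, Dmitri:4, Emil:4, Farah:3, Leo:2, Liam:2. Sum = 16.
n = 7, so closeness = 6/16 = 3/8.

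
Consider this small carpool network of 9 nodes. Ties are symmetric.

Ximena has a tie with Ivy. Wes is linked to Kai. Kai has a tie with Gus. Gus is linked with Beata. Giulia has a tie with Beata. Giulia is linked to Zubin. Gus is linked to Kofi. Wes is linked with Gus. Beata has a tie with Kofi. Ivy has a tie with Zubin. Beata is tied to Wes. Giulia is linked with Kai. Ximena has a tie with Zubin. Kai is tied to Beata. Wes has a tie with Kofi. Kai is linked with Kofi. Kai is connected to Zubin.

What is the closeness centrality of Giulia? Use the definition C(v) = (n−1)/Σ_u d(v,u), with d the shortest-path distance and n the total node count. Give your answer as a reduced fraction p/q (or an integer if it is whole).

8/13

Distances from Giulia: Beata:1, Gus:2, Ivy:2, Kai:1, Kofi:2, Wes:2, Ximena:2, Zubin:1. Sum = 13.
n = 9, so closeness = 8/13.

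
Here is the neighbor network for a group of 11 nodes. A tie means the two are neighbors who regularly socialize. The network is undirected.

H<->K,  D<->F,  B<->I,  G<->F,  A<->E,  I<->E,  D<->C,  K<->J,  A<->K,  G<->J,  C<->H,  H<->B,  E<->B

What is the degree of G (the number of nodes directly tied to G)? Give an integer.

2

G is directly tied to F and J. That is 2 neighbors, so the degree of G is 2.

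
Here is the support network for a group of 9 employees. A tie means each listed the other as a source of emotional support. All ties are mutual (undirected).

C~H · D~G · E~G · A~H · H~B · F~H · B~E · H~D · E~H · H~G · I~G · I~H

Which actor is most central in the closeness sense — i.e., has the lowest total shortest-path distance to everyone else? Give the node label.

Farness (sum of distances to all others) for each node — A:15, B:14, C:15, D:14, E:13, F:15, G:12, H:8, I:14.
The smallest farness is 8, for H, so H has the highest closeness.

H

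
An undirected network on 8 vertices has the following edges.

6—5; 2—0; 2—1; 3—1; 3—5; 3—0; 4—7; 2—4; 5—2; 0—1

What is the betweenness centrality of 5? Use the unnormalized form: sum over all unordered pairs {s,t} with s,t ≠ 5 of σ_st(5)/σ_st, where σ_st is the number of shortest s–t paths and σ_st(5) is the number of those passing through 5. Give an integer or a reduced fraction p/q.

7

Pairs whose geodesics pass through 5 — 0–6: 2/2; 3–4: 1/3; 3–2: 1/3; 3–6: 1; 3–7: 1/3; 4–6: 1; 1–6: 2/2; 2–6: 1; 6–7: 1.
All other pairs contribute 0.
Summing the contributions gives betweenness(5) = 7.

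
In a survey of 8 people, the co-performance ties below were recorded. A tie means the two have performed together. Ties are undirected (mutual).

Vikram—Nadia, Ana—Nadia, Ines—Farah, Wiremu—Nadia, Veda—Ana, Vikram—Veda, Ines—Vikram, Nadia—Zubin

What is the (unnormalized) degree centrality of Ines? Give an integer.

Ines is directly tied to Farah and Vikram. That is 2 neighbors, so the degree of Ines is 2.

2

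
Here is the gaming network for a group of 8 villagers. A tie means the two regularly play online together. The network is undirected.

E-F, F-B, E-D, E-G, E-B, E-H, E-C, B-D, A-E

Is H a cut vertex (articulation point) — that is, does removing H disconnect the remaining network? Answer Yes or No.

Even without H, every remaining node can still reach every other (the residual graph is connected), so H is not a cut vertex.

No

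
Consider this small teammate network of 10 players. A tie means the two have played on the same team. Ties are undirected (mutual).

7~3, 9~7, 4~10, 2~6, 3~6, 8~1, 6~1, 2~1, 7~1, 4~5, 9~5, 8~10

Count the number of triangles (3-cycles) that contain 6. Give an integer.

6's neighbors: 1, 2, and 3.
Neighbor pairs that are themselves tied: 6–1–2. Each forms one triangle with 6, for 1 in total.

1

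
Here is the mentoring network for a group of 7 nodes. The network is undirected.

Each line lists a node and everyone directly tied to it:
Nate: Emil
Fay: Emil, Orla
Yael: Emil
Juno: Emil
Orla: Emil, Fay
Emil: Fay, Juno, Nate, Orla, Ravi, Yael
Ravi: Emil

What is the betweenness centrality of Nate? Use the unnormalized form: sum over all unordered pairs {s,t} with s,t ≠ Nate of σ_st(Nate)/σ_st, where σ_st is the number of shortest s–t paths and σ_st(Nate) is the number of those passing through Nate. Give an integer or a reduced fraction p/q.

No shortest path between any pair of other nodes passes through Nate.
Summing the contributions gives betweenness(Nate) = 0.

0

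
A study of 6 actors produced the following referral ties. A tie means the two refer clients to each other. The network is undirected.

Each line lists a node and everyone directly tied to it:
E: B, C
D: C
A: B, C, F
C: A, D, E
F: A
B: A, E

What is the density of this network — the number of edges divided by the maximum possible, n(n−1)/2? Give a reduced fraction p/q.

2/5

There are 6 edges and 6 nodes, so the maximum possible is C(6,2) = 15.
Density = 6/15 = 2/5.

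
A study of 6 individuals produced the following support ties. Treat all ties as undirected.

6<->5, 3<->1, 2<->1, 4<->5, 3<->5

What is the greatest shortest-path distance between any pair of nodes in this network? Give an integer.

4

Eccentricity of each node (its greatest distance to any other): 1:3, 2:4, 3:2, 4:4, 5:3, 6:4.
The maximum eccentricity is 4, realized for instance by the pair 2–6 via 2 – 1 – 3 – 5 – 6. So the diameter is 4.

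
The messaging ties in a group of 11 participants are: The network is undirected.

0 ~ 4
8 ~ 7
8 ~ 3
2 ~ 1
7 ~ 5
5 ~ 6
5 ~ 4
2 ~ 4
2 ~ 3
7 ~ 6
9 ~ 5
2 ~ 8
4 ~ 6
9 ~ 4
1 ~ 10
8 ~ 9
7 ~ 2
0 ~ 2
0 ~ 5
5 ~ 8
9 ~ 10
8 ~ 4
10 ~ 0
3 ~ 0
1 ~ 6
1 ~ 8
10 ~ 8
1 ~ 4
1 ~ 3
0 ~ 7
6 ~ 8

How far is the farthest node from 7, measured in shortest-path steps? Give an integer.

2

Distances from 7: 0:1, 1:2, 2:1, 3:2, 4:2, 5:1, 6:1, 8:1, 9:2, 10:2.
The largest is 2 (to 10, 4, 1, 3, and 9), so the eccentricity of 7 is 2.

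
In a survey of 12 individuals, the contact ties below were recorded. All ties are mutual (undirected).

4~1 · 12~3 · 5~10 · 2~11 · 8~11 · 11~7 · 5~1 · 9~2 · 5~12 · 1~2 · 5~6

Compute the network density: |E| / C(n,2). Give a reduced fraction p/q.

There are 11 edges and 12 nodes, so the maximum possible is C(12,2) = 66.
Density = 11/66 = 1/6.

1/6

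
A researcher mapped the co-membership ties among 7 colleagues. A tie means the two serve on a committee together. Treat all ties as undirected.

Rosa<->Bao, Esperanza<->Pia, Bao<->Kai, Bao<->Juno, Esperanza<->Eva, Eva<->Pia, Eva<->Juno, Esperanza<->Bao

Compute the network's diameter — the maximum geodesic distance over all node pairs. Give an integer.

3

Eccentricity of each node (its greatest distance to any other): Bao:2, Esperanza:2, Eva:3, Juno:2, Kai:3, Pia:3, Rosa:3.
The maximum eccentricity is 3, realized for instance by the pair Eva–Rosa via Eva – Juno – Bao – Rosa. So the diameter is 3.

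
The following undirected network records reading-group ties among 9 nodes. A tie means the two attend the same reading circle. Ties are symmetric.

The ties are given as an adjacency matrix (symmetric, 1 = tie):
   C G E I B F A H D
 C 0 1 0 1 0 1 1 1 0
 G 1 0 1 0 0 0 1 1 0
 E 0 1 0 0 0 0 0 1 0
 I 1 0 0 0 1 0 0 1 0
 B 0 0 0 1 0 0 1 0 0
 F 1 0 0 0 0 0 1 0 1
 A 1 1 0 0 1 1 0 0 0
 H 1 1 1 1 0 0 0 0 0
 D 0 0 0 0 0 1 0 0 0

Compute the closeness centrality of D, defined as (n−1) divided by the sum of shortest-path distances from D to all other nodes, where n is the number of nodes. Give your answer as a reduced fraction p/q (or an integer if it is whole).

8/21

Distances from D: A:2, B:3, C:2, E:4, F:1, G:3, H:3, I:3. Sum = 21.
n = 9, so closeness = 8/21.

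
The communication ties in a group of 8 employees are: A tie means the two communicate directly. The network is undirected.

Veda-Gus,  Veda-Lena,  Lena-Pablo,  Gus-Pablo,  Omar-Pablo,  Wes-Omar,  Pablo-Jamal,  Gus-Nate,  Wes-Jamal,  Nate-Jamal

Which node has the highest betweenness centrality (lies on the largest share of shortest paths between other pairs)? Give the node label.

Unnormalized betweenness of each node: Gus:143/30, Jamal:143/30, Lena:26/15, Nate:41/30, Omar:26/15, Pablo:299/30, Veda:5/6, Wes:5/6.
Pablo has the largest value, 299/30, making it the main broker — the node through which the most shortest paths run.

Pablo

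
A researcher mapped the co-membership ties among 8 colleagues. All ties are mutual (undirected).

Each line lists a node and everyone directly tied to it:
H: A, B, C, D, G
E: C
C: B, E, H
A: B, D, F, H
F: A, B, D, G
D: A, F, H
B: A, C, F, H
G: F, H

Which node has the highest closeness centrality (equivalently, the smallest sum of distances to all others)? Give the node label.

H

Farness (sum of distances to all others) for each node — A:11, B:10, C:11, D:12, E:17, F:11, G:13, H:9.
The smallest farness is 9, for H, so H has the highest closeness.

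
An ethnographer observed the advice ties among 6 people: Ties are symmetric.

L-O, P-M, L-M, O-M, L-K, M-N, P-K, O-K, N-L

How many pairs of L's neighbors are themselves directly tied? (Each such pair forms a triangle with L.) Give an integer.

3

L's neighbors: K, M, N, and O.
Neighbor pairs that are themselves tied: L–K–O; L–M–N; L–M–O. Each forms one triangle with L, for 3 in total.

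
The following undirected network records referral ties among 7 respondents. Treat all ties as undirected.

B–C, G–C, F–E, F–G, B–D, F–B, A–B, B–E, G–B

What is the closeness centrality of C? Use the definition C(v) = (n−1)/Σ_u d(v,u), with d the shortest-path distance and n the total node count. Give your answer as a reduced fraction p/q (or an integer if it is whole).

Distances from C: A:2, B:1, D:2, E:2, F:2, G:1. Sum = 10.
n = 7, so closeness = 6/10 = 3/5.

3/5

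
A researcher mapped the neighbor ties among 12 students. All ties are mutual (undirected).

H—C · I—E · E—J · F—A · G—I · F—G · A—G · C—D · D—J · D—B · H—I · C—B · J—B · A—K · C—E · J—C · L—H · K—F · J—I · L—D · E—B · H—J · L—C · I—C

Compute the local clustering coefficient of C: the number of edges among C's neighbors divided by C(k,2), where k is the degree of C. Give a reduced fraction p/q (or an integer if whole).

C's neighbors: B, D, E, H, I, J, and L (k = 7).
Possible neighbor pairs: C(7,2) = 21. Edges among them: B–D, B–E, B–J, D–J, D–L, E–I, E–J, H–I, H–J, H–L, I–J → e = 11.
Clustering(C) = 11/21.

11/21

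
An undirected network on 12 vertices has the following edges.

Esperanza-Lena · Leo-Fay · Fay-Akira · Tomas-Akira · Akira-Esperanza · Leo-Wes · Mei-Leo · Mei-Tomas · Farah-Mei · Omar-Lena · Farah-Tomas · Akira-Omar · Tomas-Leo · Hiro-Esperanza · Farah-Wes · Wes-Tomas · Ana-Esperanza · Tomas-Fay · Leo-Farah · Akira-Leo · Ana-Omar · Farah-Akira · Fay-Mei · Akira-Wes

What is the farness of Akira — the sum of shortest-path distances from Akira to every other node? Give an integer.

15

Distances from Akira: Ana:2, Esperanza:1, Farah:1, Fay:1, Hiro:2, Lena:2, Leo:1, Mei:2, Omar:1, Tomas:1, Wes:1.
Sum = 2 + 1 + 1 + 1 + 2 + 2 + 1 + 2 + 1 + 1 + 1 = 15.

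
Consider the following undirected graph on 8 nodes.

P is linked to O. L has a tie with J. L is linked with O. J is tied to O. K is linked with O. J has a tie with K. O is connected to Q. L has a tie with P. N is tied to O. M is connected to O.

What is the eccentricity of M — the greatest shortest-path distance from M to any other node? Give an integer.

Distances from M: J:2, K:2, L:2, N:2, O:1, P:2, Q:2.
The largest is 2 (to L, K, N, Q, P, and J), so the eccentricity of M is 2.

2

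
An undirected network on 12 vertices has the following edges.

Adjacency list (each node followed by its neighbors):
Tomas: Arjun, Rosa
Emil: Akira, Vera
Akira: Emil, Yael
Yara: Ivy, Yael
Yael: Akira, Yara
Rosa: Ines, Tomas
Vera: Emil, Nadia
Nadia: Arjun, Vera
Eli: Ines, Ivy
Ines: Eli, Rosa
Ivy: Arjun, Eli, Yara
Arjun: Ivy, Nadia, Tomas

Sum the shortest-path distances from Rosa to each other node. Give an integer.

36

Distances from Rosa: Akira:6, Arjun:2, Eli:2, Emil:5, Ines:1, Ivy:3, Nadia:3, Tomas:1, Vera:4, Yael:5, Yara:4.
Sum = 6 + 2 + 2 + 5 + 1 + 3 + 3 + 1 + 4 + 5 + 4 = 36.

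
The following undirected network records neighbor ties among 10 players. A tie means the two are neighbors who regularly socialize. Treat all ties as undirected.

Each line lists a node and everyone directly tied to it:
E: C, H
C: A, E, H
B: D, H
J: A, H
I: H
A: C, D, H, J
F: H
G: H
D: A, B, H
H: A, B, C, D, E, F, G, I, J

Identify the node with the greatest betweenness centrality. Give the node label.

H

Unnormalized betweenness of each node: A:3/2, B:0, C:1/2, D:1/2, E:0, F:0, G:0, H:57/2, I:0, J:0.
H has the largest value, 57/2, making it the main broker — the node through which the most shortest paths run.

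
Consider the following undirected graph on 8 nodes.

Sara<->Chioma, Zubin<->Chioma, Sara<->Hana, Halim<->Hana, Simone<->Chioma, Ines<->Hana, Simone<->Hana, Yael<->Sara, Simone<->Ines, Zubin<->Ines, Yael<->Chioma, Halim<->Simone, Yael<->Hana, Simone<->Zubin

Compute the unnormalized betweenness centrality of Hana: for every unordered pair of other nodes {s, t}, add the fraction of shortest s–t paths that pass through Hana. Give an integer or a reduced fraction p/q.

Pairs whose geodesics pass through Hana — Ines–Sara: 1; Ines–Yael: 1; Ines–Halim: 1/2; Sara–Simone: 1/2; Sara–Halim: 1; Yael–Simone: 1/2; Yael–Halim: 1.
All other pairs contribute 0.
Summing the contributions gives betweenness(Hana) = 11/2.

11/2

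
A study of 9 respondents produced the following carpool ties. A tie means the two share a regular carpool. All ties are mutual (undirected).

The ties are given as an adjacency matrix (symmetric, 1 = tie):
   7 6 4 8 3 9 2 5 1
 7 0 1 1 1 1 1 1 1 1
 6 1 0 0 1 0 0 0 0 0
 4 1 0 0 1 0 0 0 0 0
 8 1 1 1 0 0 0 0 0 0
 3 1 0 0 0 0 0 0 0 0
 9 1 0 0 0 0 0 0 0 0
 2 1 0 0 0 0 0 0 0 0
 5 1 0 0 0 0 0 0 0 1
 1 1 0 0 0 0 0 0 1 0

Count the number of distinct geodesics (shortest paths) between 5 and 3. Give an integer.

1

The shortest distance is 2, and the only length-2 path is 5–7–3. So there is exactly 1 shortest path.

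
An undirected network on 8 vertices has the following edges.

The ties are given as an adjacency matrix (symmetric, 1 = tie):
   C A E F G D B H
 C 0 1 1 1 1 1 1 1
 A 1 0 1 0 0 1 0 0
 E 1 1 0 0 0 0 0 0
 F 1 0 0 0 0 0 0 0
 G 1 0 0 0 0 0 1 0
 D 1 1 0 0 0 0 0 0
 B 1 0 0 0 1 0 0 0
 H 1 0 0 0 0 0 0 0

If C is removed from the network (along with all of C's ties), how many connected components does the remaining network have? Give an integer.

4

Without C, the remaining ties split the others into: {A, D, E}; {F}; {B, G}; {H}.
That's 4 separate components.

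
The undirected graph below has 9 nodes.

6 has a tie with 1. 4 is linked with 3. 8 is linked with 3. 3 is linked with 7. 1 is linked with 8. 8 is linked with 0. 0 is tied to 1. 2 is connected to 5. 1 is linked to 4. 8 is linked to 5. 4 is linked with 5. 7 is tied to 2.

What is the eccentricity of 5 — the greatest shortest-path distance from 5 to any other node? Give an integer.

3

Distances from 5: 0:2, 1:2, 2:1, 3:2, 4:1, 6:3, 7:2, 8:1.
The largest is 3 (to 6), so the eccentricity of 5 is 3.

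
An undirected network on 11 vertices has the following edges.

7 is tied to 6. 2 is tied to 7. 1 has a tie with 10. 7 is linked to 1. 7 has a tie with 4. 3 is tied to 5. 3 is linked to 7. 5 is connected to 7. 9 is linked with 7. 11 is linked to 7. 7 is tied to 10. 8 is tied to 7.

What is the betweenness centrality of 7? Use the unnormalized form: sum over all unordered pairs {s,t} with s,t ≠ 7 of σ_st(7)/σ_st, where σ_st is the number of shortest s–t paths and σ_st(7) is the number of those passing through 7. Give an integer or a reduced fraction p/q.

Pairs whose geodesics pass through 7 — 6–3: 1; 6–2: 1; 6–11: 1; 6–4: 1; 6–8: 1; 6–1: 1; 6–5: 1; 6–10: 1; 6–9: 1; 3–2: 1; 3–11: 1; 3–4: 1; 3–8: 1; 3–1: 1 … (+29 more pairs).
All other pairs contribute 0.
Summing the contributions gives betweenness(7) = 43.

43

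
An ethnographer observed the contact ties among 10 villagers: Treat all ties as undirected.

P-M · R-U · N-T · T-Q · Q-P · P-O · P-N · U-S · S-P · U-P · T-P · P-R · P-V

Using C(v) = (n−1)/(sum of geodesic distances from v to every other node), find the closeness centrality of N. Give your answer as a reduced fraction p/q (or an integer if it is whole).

Distances from N: M:2, O:2, P:1, Q:2, R:2, S:2, T:1, U:2, V:2. Sum = 16.
n = 10, so closeness = 9/16.

9/16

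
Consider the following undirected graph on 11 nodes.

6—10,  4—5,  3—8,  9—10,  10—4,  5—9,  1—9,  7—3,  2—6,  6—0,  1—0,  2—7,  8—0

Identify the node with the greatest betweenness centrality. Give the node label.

6

Unnormalized betweenness of each node: 0:14, 1:6, 2:15/2, 3:5/2, 4:2, 5:1, 6:35/2, 7:3, 8:13/2, 9:8, 10:13.
6 has the largest value, 35/2, making it the main broker — the node through which the most shortest paths run.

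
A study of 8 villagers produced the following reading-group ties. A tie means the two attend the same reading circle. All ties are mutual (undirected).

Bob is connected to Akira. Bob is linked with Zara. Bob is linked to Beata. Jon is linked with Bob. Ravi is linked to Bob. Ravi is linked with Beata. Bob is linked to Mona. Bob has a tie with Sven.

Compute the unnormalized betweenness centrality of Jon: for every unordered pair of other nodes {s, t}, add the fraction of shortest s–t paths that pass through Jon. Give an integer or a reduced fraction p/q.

0

No shortest path between any pair of other nodes passes through Jon.
Summing the contributions gives betweenness(Jon) = 0.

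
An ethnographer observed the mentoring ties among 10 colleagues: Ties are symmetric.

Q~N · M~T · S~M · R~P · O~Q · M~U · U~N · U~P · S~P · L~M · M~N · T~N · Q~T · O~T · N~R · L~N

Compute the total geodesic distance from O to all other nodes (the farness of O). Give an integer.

Distances from O: L:3, M:2, N:2, P:4, Q:1, R:3, S:3, T:1, U:3.
Sum = 3 + 2 + 2 + 4 + 1 + 3 + 3 + 1 + 3 = 22.

22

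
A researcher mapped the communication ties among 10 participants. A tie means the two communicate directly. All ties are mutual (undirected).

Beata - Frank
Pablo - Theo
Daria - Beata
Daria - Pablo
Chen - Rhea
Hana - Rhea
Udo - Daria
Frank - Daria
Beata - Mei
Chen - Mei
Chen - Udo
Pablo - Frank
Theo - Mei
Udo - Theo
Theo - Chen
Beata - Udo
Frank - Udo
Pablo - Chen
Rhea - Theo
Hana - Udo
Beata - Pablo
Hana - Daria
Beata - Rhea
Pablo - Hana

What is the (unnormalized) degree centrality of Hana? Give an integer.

Hana is directly tied to Daria, Pablo, Rhea, and Udo. That is 4 neighbors, so the degree of Hana is 4.

4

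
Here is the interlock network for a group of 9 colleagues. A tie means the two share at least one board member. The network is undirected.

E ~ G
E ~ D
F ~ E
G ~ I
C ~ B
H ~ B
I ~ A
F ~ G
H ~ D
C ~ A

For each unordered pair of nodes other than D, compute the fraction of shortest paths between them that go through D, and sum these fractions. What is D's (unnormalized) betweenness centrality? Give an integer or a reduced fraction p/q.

13/2

Pairs whose geodesics pass through D — G–B: 1/2; G–H: 1; I–H: 1/2; C–E: 1/2; B–E: 1; B–F: 1; H–E: 1; H–F: 1.
All other pairs contribute 0.
Summing the contributions gives betweenness(D) = 13/2.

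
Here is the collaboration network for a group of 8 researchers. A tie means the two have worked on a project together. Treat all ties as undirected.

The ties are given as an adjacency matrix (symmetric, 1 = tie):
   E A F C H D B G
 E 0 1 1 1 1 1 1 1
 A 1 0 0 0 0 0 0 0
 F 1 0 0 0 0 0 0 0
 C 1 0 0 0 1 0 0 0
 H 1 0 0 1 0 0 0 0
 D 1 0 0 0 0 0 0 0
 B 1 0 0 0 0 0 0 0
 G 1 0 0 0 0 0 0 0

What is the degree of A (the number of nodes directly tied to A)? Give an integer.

1

A is directly tied to E. That is 1 neighbor, so the degree of A is 1.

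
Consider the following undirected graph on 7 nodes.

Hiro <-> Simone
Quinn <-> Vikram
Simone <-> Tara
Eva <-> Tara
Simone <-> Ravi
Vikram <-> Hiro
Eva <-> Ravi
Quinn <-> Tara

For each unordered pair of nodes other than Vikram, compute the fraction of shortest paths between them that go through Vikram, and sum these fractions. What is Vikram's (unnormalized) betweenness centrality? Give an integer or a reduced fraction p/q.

1

Pairs whose geodesics pass through Vikram — Hiro–Quinn: 1.
All other pairs contribute 0.
Summing the contributions gives betweenness(Vikram) = 1.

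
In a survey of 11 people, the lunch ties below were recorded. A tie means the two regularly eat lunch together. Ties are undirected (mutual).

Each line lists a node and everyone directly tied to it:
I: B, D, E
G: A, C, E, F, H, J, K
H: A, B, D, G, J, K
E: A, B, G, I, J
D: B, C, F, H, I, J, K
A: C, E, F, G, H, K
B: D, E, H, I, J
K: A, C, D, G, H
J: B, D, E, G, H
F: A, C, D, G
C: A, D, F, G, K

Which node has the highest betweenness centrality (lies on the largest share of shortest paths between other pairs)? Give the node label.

D

Unnormalized betweenness of each node: A:31/12, B:17/12, C:7/10, D:17/2, E:7/2, F:9/20, G:17/4, H:49/20, I:1/3, J:67/60, K:7/10.
D has the largest value, 17/2, making it the main broker — the node through which the most shortest paths run.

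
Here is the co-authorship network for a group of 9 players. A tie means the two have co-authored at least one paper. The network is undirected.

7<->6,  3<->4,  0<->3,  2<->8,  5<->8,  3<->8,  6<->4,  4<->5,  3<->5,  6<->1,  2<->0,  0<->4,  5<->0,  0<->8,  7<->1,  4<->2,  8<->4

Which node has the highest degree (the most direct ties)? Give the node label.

4

Degrees — 0:5, 1:2, 2:3, 3:4, 4:6, 5:4, 6:3, 7:2, 8:5.
The maximum is 6, attained only by 4.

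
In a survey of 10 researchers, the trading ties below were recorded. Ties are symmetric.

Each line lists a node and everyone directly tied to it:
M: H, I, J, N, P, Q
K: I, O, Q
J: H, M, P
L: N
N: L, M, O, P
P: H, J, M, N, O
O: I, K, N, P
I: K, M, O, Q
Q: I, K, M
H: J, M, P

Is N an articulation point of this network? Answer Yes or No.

Yes

Removing N leaves {H, I, J, K, M, O, P, and Q} with no path to {L}, so the network splits into 2 components. N is a cut vertex.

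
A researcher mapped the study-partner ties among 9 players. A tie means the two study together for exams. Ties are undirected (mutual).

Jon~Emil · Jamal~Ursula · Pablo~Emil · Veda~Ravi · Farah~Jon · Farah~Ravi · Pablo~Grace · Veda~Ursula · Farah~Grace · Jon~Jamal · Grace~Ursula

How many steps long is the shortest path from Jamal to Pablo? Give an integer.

3

One shortest route is Jamal – Ursula – Grace – Pablo, which uses 3 edges, and at distance 2 from Jamal we only reach {Emil, Farah, Grace, Veda}, which does not include Pablo. So d(Jamal,Pablo) = 3.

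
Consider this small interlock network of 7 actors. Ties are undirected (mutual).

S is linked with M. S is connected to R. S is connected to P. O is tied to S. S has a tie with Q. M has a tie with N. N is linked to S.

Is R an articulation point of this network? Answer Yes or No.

No

Even without R, every remaining node can still reach every other (the residual graph is connected), so R is not a cut vertex.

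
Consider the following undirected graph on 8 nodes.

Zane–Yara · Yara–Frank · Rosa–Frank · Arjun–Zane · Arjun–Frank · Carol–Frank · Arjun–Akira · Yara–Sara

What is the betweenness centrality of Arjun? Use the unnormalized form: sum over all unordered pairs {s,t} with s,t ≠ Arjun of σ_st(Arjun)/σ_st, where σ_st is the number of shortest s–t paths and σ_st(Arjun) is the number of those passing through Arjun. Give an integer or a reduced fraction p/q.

15/2

Pairs whose geodesics pass through Arjun — Rosa–Zane: 1/2; Rosa–Akira: 1; Zane–Carol: 1/2; Zane–Frank: 1/2; Zane–Akira: 1; Yara–Akira: 2/2; Sara–Akira: 2/2; Carol–Akira: 1; Frank–Akira: 1.
All other pairs contribute 0.
Summing the contributions gives betweenness(Arjun) = 15/2.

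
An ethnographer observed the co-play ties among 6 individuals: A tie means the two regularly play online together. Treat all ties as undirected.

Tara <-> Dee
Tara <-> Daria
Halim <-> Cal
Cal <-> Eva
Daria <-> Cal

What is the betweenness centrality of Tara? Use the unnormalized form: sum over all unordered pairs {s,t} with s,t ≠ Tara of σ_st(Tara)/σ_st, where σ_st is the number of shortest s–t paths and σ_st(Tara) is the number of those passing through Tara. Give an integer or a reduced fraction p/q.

4

Pairs whose geodesics pass through Tara — Dee–Daria: 1; Dee–Eva: 1; Dee–Halim: 1; Dee–Cal: 1.
All other pairs contribute 0.
Summing the contributions gives betweenness(Tara) = 4.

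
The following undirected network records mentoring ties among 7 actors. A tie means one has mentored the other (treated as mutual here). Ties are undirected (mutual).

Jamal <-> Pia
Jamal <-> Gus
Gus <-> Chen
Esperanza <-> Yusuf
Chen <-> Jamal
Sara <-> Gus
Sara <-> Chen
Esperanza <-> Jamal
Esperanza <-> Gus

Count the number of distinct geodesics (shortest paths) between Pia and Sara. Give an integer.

The shortest distance is 3. The length-3 paths are: Pia–Jamal–Chen–Sara; Pia–Jamal–Gus–Sara.
That gives 2 distinct shortest paths.

2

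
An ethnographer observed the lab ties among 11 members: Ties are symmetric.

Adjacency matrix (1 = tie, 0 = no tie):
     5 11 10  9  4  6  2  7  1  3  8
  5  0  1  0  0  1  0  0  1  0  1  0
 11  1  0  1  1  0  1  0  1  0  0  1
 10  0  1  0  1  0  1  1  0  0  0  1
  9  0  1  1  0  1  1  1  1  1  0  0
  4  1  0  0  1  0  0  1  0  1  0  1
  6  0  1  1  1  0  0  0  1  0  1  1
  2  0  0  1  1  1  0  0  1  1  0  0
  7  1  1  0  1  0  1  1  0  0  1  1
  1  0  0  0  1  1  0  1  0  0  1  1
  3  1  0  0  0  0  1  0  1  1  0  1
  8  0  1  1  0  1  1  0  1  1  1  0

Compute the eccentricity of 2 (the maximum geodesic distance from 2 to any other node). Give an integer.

Distances from 2: 1:1, 3:2, 4:1, 5:2, 6:2, 7:1, 8:2, 9:1, 10:1, 11:2.
The largest is 2 (to 11, 6, 8, 5, and 3), so the eccentricity of 2 is 2.

2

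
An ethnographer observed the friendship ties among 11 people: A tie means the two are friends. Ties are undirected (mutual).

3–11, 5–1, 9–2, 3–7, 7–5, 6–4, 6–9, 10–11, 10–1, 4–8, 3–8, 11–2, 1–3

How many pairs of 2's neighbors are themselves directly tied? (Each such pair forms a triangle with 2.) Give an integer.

0

2's neighbors are 9 and 11, but none of them are tied to each other, so no triangle contains 2.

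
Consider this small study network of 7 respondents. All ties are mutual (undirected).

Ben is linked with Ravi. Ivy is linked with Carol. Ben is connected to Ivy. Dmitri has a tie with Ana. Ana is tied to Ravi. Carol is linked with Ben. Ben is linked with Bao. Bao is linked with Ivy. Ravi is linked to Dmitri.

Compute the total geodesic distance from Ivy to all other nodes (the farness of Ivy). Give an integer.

11

Distances from Ivy: Ana:3, Bao:1, Ben:1, Carol:1, Dmitri:3, Ravi:2.
Sum = 3 + 1 + 1 + 1 + 3 + 2 = 11.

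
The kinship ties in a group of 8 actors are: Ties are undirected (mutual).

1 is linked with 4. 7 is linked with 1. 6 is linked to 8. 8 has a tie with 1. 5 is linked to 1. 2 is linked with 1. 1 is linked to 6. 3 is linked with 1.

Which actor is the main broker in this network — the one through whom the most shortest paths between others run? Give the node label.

1

Unnormalized betweenness of each node: 1:20, 2:0, 3:0, 4:0, 5:0, 6:0, 7:0, 8:0.
1 has the largest value, 20, making it the main broker — the node through which the most shortest paths run.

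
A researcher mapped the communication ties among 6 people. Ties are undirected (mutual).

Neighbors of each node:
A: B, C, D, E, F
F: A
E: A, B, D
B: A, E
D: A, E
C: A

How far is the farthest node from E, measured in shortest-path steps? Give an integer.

Distances from E: A:1, B:1, C:2, D:1, F:2.
The largest is 2 (to C and F), so the eccentricity of E is 2.

2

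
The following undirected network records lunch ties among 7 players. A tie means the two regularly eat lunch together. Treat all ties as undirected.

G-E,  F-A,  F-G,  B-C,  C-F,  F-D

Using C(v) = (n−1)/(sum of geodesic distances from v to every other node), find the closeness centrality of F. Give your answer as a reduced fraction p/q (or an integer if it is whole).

3/4

Distances from F: A:1, B:2, C:1, D:1, E:2, G:1. Sum = 8.
n = 7, so closeness = 6/8 = 3/4.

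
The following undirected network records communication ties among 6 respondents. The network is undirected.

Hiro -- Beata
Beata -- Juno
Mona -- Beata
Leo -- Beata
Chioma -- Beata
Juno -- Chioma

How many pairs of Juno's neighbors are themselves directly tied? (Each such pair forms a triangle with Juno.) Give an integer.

Juno's neighbors: Beata and Chioma.
Neighbor pairs that are themselves tied: Juno–Beata–Chioma. Each forms one triangle with Juno, for 1 in total.

1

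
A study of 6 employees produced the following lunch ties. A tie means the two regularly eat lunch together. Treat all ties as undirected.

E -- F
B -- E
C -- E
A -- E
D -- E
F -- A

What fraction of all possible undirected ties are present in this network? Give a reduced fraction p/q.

There are 6 edges and 6 nodes, so the maximum possible is C(6,2) = 15.
Density = 6/15 = 2/5.

2/5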